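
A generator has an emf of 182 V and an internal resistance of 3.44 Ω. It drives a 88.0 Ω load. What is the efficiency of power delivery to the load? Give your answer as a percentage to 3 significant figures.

η = P_load/(P_load+P_int) = I²R/(I²R+I²r) = R/(R+r) — the I² cancels for series elements.
η = R / (R + r) = 88.0 / (88.0 + 3.44) = 0.9624

96.2 %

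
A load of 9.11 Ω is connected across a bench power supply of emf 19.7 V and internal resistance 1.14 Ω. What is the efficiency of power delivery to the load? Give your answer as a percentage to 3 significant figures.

88.9 %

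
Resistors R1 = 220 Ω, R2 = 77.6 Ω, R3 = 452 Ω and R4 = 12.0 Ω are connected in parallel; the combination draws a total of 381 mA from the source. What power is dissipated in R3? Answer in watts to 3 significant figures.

We need the common branch voltage; get it from I_total × R_eq, then P = V²/R for the branch.
1/R_eq = 1/220 + 1/77.6 + 1/452 + 1/12.0 ⇒ R_eq = 9.711 Ω
V = I_total × R_eq = 0.3810 × 9.711 = 3.700 V
P_R3 = V² / R3 = (3.700)² / 452 = 0.03028 W

0.0303 W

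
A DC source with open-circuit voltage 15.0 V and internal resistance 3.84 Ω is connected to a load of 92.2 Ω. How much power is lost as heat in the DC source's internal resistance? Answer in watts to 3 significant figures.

0.0937 W

The internal resistance carries the same current as the load; P_int = I²r.
I = ε / (r + R) = 15.0 / (3.84 + 92.2) = 0.1562 A
P_int = I² r = (0.1562)² × 3.84 = 0.09367 W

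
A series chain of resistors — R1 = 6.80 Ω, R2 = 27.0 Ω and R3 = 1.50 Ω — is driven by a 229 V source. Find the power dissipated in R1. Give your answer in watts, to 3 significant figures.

286 W

Series elements share the same current, so find I first, then use P = I²R.
R_total = 6.80 + 27.0 + 1.50 = 35.30 Ω
I = V / R_total = 229 / 35.30 = 6.487 A
P_R1 = I² × R1 = (6.487)² × 6.80 = 286.2 W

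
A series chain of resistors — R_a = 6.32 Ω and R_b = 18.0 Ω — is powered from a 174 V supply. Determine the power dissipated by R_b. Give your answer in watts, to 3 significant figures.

The current is common to all series resistors; compute it, then apply P = I²R for the target.
R_total = 6.32 + 18.0 = 24.32 Ω
I = V / R_total = 174 / 24.32 = 7.155 A
P_R_b = I² × R_b = (7.155)² × 18.0 = 921.4 W

921 W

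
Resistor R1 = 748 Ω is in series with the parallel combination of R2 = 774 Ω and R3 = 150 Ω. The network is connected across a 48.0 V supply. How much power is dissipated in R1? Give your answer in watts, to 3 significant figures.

2.26 W

First combine the parallel branches into one equivalent R_p, then R1 + R_p is a series pair.
R_p = (774×150)/(774+150) = 125.6 Ω
R_total = 748 + 125.6 = 873.6 Ω
I = V / R_total = 48.0 / 873.6 = 0.05494 A
The full supply current passes through R1: P = I²R.
P_R1 = (0.05494)² × 748 = 2.258 W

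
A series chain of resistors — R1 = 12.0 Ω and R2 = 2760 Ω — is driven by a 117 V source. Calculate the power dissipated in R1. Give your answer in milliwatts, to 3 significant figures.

The current is common to all series resistors; compute it, then apply P = I²R for the target.
R_total = 12.0 + 2760 = 2772 Ω
I = V / R_total = 117 / 2772 = 0.04221 A
P_R1 = I² × R1 = (0.04221)² × 12.0 = 0.02138 W

21.4 mW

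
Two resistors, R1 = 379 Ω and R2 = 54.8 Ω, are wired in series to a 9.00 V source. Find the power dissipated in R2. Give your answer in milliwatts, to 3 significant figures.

The current is common to all series resistors; compute it, then apply P = I²R for the target.
R_total = 379 + 54.8 = 433.8 Ω
I = V / R_total = 9.00 / 433.8 = 0.02075 A
P_R2 = I² × R2 = (0.02075)² × 54.8 = 0.02359 W

23.6 mW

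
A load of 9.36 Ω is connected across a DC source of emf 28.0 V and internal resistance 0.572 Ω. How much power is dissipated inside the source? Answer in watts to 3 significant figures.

4.55 W

Internal loss is I²r, with I set by the total series resistance r+R.
I = ε / (r + R) = 28.0 / (0.572 + 9.36) = 2.819 A
P_int = I² r = (2.819)² × 0.572 = 4.546 W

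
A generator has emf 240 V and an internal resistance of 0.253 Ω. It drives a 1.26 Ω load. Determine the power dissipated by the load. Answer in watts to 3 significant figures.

The internal resistance and the load are in series, so the same I flows through both; get I from ε/(r+R), then I²R for the load.
I = ε / (r + R) = 240 / (0.253 + 1.26) = 158.6 A
P_load = I² R = (158.6)² × 1.26 = 31700 W

31700 W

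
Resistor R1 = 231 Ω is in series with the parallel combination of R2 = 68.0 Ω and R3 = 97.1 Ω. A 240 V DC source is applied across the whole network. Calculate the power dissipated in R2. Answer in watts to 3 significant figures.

18.4 W

Replace R2 and R3 with their parallel equivalent so the circuit becomes R1 in series with R_p.
R_p = (68.0×97.1)/(68.0+97.1) = 39.99 Ω
R_total = 231 + 39.99 = 271.0 Ω
I = V / R_total = 240 / 271.0 = 0.8856 A
Voltage across the parallel pair: V_p = I × R_p = 0.8856 × 39.99 = 35.42 V
R2 sees V_p directly, so P = V_p² / R2.
P_R2 = (35.42)² / 68.0 = 18.45 W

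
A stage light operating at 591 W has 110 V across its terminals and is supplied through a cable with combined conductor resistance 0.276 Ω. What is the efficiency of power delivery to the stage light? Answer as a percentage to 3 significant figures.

98.7 %

I = P / V = 591 / 110 = 5.373 A through the cable.
P_line = I² R_line = (5.373)² × 0.276 = 7.967 W
P_source = P_load + P_line = 591.0 + 7.967 = 599.0 W
η = P_load / P_source = 591.0 / 599.0 = 0.9867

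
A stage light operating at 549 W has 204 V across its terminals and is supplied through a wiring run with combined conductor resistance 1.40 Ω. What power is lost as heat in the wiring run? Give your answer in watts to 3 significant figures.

Only the current and the line resistance are needed for the I²R loss.
I = P / V = 549 / 204 = 2.691 A through the wiring run.
P_line = I² R_line = (2.691)² × 1.40 = 10.14 W

10.1 W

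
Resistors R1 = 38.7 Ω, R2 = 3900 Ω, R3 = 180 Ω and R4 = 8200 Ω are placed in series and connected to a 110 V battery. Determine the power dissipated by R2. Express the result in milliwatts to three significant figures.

311 mW

In a series string the same current flows through every resistor — find that current, then P = I²R for the one we want.
R_total = 38.7 + 3900 + 180 + 8200 = 12320 Ω
I = V / R_total = 110 / 12320 = 0.008930 A
P_R2 = I² × R2 = (0.008930)² × 3900 = 0.3110 W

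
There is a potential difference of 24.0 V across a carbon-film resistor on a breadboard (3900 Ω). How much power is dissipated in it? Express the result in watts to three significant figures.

Voltage and resistance are given, so P = V²/R is the one-step route.
P = (24.0 V)² / 3900 Ω = 0.1477 W

0.148 W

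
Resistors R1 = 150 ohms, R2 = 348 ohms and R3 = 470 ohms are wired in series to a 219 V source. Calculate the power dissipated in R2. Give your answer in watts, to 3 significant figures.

Since the resistors are in series they all carry the loop current I = V/R_total; the power in any one is I²R.
R_total = 150 + 348 + 470 = 968.0 Ω
I = V / R_total = 219 / 968.0 = 0.2262 A
P_R2 = I² × R2 = (0.2262)² × 348 = 17.81 W

17.8 W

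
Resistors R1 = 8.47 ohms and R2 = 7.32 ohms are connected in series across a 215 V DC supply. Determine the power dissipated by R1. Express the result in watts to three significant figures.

Series elements share the same current, so find I first, then use P = I²R.
R_total = 8.47 + 7.32 = 15.79 Ω
I = V / R_total = 215 / 15.79 = 13.62 A
P_R1 = I² × R1 = (13.62)² × 8.47 = 1570 W

1570 W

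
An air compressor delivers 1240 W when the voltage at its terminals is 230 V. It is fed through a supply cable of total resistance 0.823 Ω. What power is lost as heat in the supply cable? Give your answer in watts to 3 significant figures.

Only the current and the line resistance are needed for the I²R loss.
I = P / V = 1240 / 230 = 5.391 A through the supply cable.
P_line = I² R_line = (5.391)² × 0.823 = 23.92 W

23.9 W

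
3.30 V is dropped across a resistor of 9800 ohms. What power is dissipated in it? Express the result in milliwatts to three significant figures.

1.11 mW

We know the drop across the element and its resistance — P = V²/R, one step.
P = (3.30 V)² / 9800 Ω = 0.001111 W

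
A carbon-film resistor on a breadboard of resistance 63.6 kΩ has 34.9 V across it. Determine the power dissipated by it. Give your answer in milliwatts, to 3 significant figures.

19.2 mW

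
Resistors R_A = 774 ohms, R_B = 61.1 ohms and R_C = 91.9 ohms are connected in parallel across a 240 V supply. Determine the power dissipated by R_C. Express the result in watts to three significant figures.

Each parallel branch sees the full supply voltage, so P = V²/R applies directly to the target branch.
P_R_C = V² / R_C = (240)² / 91.9 Ω = 626.8 W

627 W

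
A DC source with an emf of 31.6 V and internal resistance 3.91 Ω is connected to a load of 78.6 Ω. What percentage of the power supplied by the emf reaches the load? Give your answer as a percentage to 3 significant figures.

Both r and R carry the same current, so the power split is just the resistance split: η = R/(R+r).
η = R / (R + r) = 78.6 / (78.6 + 3.91) = 0.9526

95.3 %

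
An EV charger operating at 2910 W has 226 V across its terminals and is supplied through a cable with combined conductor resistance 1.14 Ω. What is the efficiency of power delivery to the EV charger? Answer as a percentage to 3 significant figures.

I = P / V = 2910 / 226 = 12.88 A through the cable.
P_line = I² R_line = (12.88)² × 1.14 = 189.0 W
P_source = P_load + P_line = 2910 + 189.0 = 3099 W
η = P_load / P_source = 2910 / 3099 = 0.9390

93.9 %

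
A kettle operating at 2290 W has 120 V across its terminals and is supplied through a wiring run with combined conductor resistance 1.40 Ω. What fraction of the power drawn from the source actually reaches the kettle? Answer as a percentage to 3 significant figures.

I = P / V = 2290 / 120 = 19.08 A through the wiring run.
P_line = I² R_line = (19.08)² × 1.40 = 509.8 W
P_source = P_load + P_line = 2290 + 509.8 = 2800 W
η = P_load / P_source = 2290 / 2800 = 0.8179

81.8 %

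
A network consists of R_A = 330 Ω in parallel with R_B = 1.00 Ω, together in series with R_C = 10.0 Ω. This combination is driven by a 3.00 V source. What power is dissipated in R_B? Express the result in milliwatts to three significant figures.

74.0 mW

First find R_p for the parallel pair, then treat R_p + R_C as a series loop.
R_p = (330×1.00)/(330+1.00) = 0.9970 Ω
R_total = R_p + 10.0 = 0.9970 + 10.0 = 11.00 Ω
I = V / R_total = 3.00 / 11.00 = 0.2728 A
Voltage across the parallel pair: V_p = I × R_p = 0.2728 × 0.9970 = 0.2720 V
Use P = V²/R for R_B with V = V_p.
P_R_B = (0.2720)² / 1.00 = 0.07397 W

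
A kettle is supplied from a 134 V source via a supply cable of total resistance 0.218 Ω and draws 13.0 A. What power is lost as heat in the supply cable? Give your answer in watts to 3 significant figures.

36.8 W

Line loss is just I²R for the cable — we know both I and R_line directly.
The supply cable carries the full 13.0 A.
P_line = I² R_line = (13.00)² × 0.218 = 36.84 W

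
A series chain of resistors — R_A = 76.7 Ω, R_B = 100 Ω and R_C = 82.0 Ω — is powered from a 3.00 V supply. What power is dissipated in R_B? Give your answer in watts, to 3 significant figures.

0.0134 W

Series elements share the same current, so find I first, then use P = I²R.
R_total = 76.7 + 100 + 82.0 = 258.7 Ω
I = V / R_total = 3.00 / 258.7 = 0.01160 A
P_R_B = I² × R_B = (0.01160)² × 100 = 0.01345 W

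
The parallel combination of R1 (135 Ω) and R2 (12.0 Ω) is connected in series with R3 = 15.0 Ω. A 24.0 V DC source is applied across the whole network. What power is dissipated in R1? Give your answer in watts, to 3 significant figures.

0.765 W

Combine R1 and R2 into their parallel equivalent first, reducing the network to two series resistors.
R_p = (135×12.0)/(135+12.0) = 11.02 Ω
R_total = R_p + 15.0 = 11.02 + 15.0 = 26.02 Ω
I = V / R_total = 24.0 / 26.02 = 0.9224 A
Voltage across the parallel pair: V_p = I × R_p = 0.9224 × 11.02 = 10.16 V
R1 has V_p across it, so P = V_p²/R1.
P_R1 = (10.16)² / 135 = 0.7653 W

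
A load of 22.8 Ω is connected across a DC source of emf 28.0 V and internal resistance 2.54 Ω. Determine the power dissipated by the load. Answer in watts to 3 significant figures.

The internal resistance and the load are in series, so the same I flows through both; get I from ε/(r+R), then I²R for the load.
I = ε / (r + R) = 28.0 / (2.54 + 22.8) = 1.105 A
P_load = I² R = (1.105)² × 22.8 = 27.84 W

27.8 W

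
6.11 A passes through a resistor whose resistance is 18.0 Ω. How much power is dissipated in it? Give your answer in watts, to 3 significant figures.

Knowing I and R, the power is just I²R — no need to find V first.
P = (6.110 A)² × 18.0 Ω = 672.0 W

672 W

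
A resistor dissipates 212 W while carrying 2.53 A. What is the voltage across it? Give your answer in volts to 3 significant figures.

Rearranging the power relation for the two known quantities gives V = P / I.
V = 212 / 2.530 = 83.79 V

83.8 V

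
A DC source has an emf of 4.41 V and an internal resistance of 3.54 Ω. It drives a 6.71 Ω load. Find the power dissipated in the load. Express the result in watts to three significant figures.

The internal resistance and the load are in series, so the same I flows through both; get I from ε/(r+R), then I²R for the load.
I = ε / (r + R) = 4.41 / (3.54 + 6.71) = 0.4302 A
P_load = I² R = (0.4302)² × 6.71 = 1.242 W

1.24 W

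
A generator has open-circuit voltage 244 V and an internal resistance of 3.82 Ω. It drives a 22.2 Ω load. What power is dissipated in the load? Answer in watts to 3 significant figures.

With r and R in series, I = ε/(r+R); the load dissipates I²R.
I = ε / (r + R) = 244 / (3.82 + 22.2) = 9.377 A
P_load = I² R = (9.377)² × 22.2 = 1952 W

1950 W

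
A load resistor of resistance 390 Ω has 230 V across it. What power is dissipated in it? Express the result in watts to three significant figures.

136 W

With V across and R both known, P = V²/R gives the dissipation directly.
P = (230 V)² / 390 Ω = 135.6 W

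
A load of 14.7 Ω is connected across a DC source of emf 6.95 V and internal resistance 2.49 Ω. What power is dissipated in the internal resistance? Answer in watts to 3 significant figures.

The internal resistance carries the same current as the load; P_int = I²r.
I = ε / (r + R) = 6.95 / (2.49 + 14.7) = 0.4043 A
P_int = I² r = (0.4043)² × 2.49 = 0.4070 W

0.407 W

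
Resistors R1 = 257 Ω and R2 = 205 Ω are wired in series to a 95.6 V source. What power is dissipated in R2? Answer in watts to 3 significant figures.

The current is common to all series resistors; compute it, then apply P = I²R for the target.
R_total = 257 + 205 = 462.0 Ω
I = V / R_total = 95.6 / 462.0 = 0.2069 A
P_R2 = I² × R2 = (0.2069)² × 205 = 8.778 W

8.78 W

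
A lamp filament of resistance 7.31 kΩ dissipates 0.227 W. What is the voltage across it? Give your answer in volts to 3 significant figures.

40.7 V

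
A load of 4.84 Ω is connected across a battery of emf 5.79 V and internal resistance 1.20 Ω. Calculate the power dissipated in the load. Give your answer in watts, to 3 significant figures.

With r and R in series, I = ε/(r+R); the load dissipates I²R.
I = ε / (r + R) = 5.79 / (1.20 + 4.84) = 0.9586 A
P_load = I² R = (0.9586)² × 4.84 = 4.448 W

4.45 W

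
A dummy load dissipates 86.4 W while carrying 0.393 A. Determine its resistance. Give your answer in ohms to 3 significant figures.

Inverting the appropriate power form: R = P / I².
R = 86.4 / (0.3930)² = 559.4 Ω

559 Ω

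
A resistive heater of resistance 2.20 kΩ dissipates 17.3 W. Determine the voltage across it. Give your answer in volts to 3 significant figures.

195 V

The two known quantities fix the third via V = √(P R).
V = √(17.3 × 2200) = 195.1 V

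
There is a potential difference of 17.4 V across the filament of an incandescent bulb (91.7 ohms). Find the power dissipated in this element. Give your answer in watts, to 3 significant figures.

V and R are stated; P = V²/R avoids computing the current.
P = (17.4 V)² / 91.7 Ω = 3.302 W

3.30 W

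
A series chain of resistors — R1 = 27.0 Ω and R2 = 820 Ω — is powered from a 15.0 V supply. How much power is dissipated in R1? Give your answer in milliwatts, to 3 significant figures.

Since the resistors are in series they all carry the loop current I = V/R_total; the power in any one is I²R.
R_total = 27.0 + 820 = 847.0 Ω
I = V / R_total = 15.0 / 847.0 = 0.01771 A
P_R1 = I² × R1 = (0.01771)² × 27.0 = 0.008468 W

8.47 mW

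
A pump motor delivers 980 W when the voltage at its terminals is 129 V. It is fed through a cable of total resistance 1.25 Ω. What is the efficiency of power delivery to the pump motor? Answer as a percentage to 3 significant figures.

I = P / V = 980 / 129 = 7.597 A through the cable.
P_line = I² R_line = (7.597)² × 1.25 = 72.14 W
P_source = P_load + P_line = 980.0 + 72.14 = 1052 W
η = P_load / P_source = 980.0 / 1052 = 0.9314

93.1 %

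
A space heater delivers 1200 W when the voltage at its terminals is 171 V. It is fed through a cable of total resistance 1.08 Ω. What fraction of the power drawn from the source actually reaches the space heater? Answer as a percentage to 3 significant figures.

95.8 %

I = P / V = 1200 / 171 = 7.018 A through the cable.
P_line = I² R_line = (7.018)² × 1.08 = 53.19 W
P_source = P_load + P_line = 1200 + 53.19 = 1253 W
η = P_load / P_source = 1200 / 1253 = 0.9576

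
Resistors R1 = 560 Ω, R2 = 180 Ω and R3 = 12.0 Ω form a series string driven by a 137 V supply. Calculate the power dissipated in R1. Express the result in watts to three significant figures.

18.6 W

Since the resistors are in series they all carry the loop current I = V/R_total; the power in any one is I²R.
R_total = 560 + 180 + 12.0 = 752.0 Ω
I = V / R_total = 137 / 752.0 = 0.1822 A
P_R1 = I² × R1 = (0.1822)² × 560 = 18.59 W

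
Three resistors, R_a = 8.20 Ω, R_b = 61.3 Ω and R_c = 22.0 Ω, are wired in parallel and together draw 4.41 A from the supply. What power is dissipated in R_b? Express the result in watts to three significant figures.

Parallel branches share V, not I — compute V via R_eq, then use V²/R for the target branch.
1/R_eq = 1/8.20 + 1/61.3 + 1/22.0 ⇒ R_eq = 5.443 Ω
V = I_total × R_eq = 4.410 × 5.443 = 24.00 V
P_R_b = V² / R_b = (24.00)² / 61.3 = 9.400 W

9.40 W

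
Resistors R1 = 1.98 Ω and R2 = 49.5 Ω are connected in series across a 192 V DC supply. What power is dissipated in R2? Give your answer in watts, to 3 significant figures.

In a series string the same current flows through every resistor — find that current, then P = I²R for the one we want.
R_total = 1.98 + 49.5 = 51.48 Ω
I = V / R_total = 192 / 51.48 = 3.730 A
P_R2 = I² × R2 = (3.730)² × 49.5 = 688.5 W

689 W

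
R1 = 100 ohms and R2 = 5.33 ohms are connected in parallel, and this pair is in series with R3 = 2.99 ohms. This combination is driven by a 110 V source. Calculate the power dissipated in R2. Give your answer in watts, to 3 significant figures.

897 W

Combine R1 and R2 into their parallel equivalent first, reducing the network to two series resistors.
R_p = (100×5.33)/(100+5.33) = 5.060 Ω
R_total = R_p + 2.99 = 5.060 + 2.99 = 8.050 Ω
I = V / R_total = 110 / 8.050 = 13.66 A
Voltage across the parallel pair: V_p = I × R_p = 13.66 × 5.060 = 69.14 V
R2 sits across V_p; its power is V_p²/R.
P_R2 = (69.14)² / 5.33 = 897.0 W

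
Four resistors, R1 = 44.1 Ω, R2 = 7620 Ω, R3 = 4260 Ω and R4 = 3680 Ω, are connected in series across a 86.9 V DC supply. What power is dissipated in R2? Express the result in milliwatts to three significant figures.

236 mW

Every series element carries the same I. Get I from the total resistance, then P = I² × R2.
R_total = 44.1 + 7620 + 4260 + 3680 = 15600 Ω
I = V / R_total = 86.9 / 15600 = 0.005569 A
P_R2 = I² × R2 = (0.005569)² × 7620 = 0.2363 W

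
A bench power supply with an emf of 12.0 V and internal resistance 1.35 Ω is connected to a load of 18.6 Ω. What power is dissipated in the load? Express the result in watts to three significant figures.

6.73 W

Find the circuit current first, then P = I²R for the load (series elements share I).
I = ε / (r + R) = 12.0 / (1.35 + 18.6) = 0.6015 A
P_load = I² R = (0.6015)² × 18.6 = 6.730 W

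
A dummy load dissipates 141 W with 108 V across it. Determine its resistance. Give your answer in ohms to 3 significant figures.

Rearranging the power relation for the two known quantities gives R = V² / P.
R = (108)² / 141 = 82.72 Ω

82.7 Ω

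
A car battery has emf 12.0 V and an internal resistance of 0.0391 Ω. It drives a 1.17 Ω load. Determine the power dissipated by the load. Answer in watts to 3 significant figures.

Find the circuit current first, then P = I²R for the load (series elements share I).
I = ε / (r + R) = 12.0 / (0.0391 + 1.17) = 9.925 A
P_load = I² R = (9.925)² × 1.17 = 115.2 W

115 W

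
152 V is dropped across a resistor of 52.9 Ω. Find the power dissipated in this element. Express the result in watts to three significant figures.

437 W

Voltage and resistance are given, so P = V²/R is the one-step route.
P = (152 V)² / 52.9 Ω = 436.7 W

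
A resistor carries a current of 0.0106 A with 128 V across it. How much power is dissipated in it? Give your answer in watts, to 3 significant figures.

1.36 W

Both the voltage across and the current through the element are known, so P = V I applies directly.
P = 128 V × 0.01060 A = 1.357 W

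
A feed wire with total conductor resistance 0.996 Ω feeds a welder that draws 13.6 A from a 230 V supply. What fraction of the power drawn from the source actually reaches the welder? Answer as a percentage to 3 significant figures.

94.1 %

The feed wire carries the full 13.6 A.
P_line = I² R_line = (13.60)² × 0.996 = 184.2 W
P_source = V I = 230 × 13.60 = 3128 W; P_load = 2944 W
η = P_load / P_source = 2944 / 3128 = 0.9411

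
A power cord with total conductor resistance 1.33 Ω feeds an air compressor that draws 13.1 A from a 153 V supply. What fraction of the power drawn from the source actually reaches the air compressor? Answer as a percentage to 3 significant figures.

The power cord carries the full 13.1 A.
P_line = I² R_line = (13.10)² × 1.33 = 228.2 W
P_source = V I = 153 × 13.10 = 2004 W; P_load = 1776 W
η = P_load / P_source = 1776 / 2004 = 0.8861

88.6 %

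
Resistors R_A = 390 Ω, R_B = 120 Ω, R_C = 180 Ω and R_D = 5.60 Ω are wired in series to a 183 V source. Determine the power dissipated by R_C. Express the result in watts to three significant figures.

12.5 W

Since the resistors are in series they all carry the loop current I = V/R_total; the power in any one is I²R.
R_total = 390 + 120 + 180 + 5.60 = 695.6 Ω
I = V / R_total = 183 / 695.6 = 0.2631 A
P_R_C = I² × R_C = (0.2631)² × 180 = 12.46 W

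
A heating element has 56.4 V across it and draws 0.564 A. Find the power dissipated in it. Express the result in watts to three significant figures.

Since both terminal voltage and current are stated, P = V I gives the power in one step.
P = 56.4 V × 0.5640 A = 31.81 W

31.8 W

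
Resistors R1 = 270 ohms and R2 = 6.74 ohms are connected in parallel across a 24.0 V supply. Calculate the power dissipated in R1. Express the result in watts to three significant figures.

2.13 W

The supply voltage appears across each parallel branch — just use P = V²/R1.
P_R1 = V² / R1 = (24.0)² / 270 Ω = 2.133 W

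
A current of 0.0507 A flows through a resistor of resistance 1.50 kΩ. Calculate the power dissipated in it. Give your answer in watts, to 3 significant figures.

The current through and the resistance of the element are both given; use P = I²R.
P = (0.05070 A)² × 1500 Ω = 3.856 W

3.86 W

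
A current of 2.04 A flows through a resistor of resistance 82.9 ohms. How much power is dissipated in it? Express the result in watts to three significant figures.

With I and R stated, P = I²R applies in one step.
P = (2.040 A)² × 82.9 Ω = 345.0 W

345 W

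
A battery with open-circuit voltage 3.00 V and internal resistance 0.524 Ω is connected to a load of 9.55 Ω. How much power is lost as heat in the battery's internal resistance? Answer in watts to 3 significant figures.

r is in series with the load, so it carries the full circuit current — the loss in it is I²r.
I = ε / (r + R) = 3.00 / (0.524 + 9.55) = 0.2978 A
P_int = I² r = (0.2978)² × 0.524 = 0.04647 W

0.0465 W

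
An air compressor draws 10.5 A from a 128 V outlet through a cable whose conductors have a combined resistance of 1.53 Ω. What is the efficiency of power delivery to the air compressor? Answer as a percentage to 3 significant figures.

87.4 %

The cable carries the full 10.5 A.
P_line = I² R_line = (10.50)² × 1.53 = 168.7 W
P_source = V I = 128 × 10.50 = 1344 W; P_load = 1175 W
η = P_load / P_source = 1175 / 1344 = 0.8745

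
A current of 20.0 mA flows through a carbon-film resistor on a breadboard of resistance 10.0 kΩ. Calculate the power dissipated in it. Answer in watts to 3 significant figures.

4.00 W

Knowing I and R, the power is just I²R — no need to find V first.
P = (0.02000 A)² × 10000 Ω = 4.000 W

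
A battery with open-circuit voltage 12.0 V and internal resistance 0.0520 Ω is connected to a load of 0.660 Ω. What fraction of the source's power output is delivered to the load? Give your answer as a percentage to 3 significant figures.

92.7 %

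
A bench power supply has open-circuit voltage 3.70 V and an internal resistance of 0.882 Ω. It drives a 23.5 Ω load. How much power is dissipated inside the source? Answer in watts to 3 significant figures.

r is in series with the load, so it carries the full circuit current — the loss in it is I²r.
I = ε / (r + R) = 3.70 / (0.882 + 23.5) = 0.1518 A
P_int = I² r = (0.1518)² × 0.882 = 0.02031 W

0.0203 W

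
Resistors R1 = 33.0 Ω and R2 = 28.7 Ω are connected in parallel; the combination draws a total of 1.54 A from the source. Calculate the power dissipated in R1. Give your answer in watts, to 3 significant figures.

16.9 W

We need the common branch voltage; get it from I_total × R_eq, then P = V²/R for the branch.
1/R_eq = 1/33.0 + 1/28.7 ⇒ R_eq = 15.35 Ω
V = I_total × R_eq = 1.540 × 15.35 = 23.64 V
P_R1 = V² / R1 = (23.64)² / 33.0 = 16.93 W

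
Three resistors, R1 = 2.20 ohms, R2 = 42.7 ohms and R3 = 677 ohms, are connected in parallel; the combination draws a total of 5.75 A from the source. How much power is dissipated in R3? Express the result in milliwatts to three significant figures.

212 mW

We need the common branch voltage; get it from I_total × R_eq, then P = V²/R for the branch.
1/R_eq = 1/2.20 + 1/42.7 + 1/677 ⇒ R_eq = 2.086 Ω
V = I_total × R_eq = 5.750 × 2.086 = 11.99 V
P_R3 = V² / R3 = (11.99)² / 677 = 0.2125 W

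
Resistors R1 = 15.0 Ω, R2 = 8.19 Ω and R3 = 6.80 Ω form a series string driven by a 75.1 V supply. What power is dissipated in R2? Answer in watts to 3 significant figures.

51.4 W

The current is common to all series resistors; compute it, then apply P = I²R for the target.
R_total = 15.0 + 8.19 + 6.80 = 29.99 Ω
I = V / R_total = 75.1 / 29.99 = 2.504 A
P_R2 = I² × R2 = (2.504)² × 8.19 = 51.36 W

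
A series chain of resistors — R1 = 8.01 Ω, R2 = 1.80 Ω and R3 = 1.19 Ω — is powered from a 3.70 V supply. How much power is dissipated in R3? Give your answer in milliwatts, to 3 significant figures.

Every series element carries the same I. Get I from the total resistance, then P = I² × R3.
R_total = 8.01 + 1.80 + 1.19 = 11.00 Ω
I = V / R_total = 3.70 / 11.00 = 0.3364 A
P_R3 = I² × R3 = (0.3364)² × 1.19 = 0.1346 W

135 mW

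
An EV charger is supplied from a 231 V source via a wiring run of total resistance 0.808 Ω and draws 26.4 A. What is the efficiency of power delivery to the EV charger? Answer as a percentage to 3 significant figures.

90.8 %

The wiring run carries the full 26.4 A.
P_line = I² R_line = (26.40)² × 0.808 = 563.1 W
P_source = V I = 231 × 26.40 = 6098 W; P_load = 5535 W
η = P_load / P_source = 5535 / 6098 = 0.9077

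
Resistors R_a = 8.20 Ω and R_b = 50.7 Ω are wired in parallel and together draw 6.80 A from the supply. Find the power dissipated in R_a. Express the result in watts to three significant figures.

Only the total current is stated, so first find the parallel equivalent to get the voltage across the combination.
1/R_eq = 1/8.20 + 1/50.7 ⇒ R_eq = 7.058 Ω
V = I_total × R_eq = 6.800 × 7.058 = 48.00 V
P_R_a = V² / R_a = (48.00)² / 8.20 = 280.9 W

281 W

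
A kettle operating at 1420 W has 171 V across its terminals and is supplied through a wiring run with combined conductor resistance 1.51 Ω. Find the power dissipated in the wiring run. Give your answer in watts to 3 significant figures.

104 W

The wiring run and load are in series, so the same current flows in both; the loss is I²R_line.
I = P / V = 1420 / 171 = 8.304 A through the wiring run.
P_line = I² R_line = (8.304)² × 1.51 = 104.1 W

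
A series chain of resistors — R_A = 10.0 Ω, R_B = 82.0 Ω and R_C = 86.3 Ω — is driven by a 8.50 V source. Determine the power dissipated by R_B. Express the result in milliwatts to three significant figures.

186 mW

Series elements share the same current, so find I first, then use P = I²R.
R_total = 10.0 + 82.0 + 86.3 = 178.3 Ω
I = V / R_total = 8.50 / 178.3 = 0.04767 A
P_R_B = I² × R_B = (0.04767)² × 82.0 = 0.1864 W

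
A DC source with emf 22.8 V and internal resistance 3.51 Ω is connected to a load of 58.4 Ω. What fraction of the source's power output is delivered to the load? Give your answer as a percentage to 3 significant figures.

The source delivers εI, of which I²R reaches the load and I²r is lost; since I is common, η = R/(R+r).
η = R / (R + r) = 58.4 / (58.4 + 3.51) = 0.9433

94.3 %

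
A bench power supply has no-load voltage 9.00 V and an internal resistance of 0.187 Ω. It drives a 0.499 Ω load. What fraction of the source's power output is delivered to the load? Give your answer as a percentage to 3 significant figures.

72.7 %

Both r and R carry the same current, so the power split is just the resistance split: η = R/(R+r).
η = R / (R + r) = 0.499 / (0.499 + 0.187) = 0.7274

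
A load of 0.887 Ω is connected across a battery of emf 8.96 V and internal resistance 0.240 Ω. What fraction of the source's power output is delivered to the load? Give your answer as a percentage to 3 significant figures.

78.7 %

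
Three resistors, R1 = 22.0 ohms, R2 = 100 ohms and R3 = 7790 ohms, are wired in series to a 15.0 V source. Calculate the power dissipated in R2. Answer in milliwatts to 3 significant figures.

Every series element carries the same I. Get I from the total resistance, then P = I² × R2.
R_total = 22.0 + 100 + 7790 = 7912 Ω
I = V / R_total = 15.0 / 7912 = 0.001896 A
P_R2 = I² × R2 = (0.001896)² × 100 = 0.0003594 W

0.359 mW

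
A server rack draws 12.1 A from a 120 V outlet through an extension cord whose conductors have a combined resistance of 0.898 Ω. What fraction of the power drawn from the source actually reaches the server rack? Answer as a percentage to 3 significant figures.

The extension cord carries the full 12.1 A.
P_line = I² R_line = (12.10)² × 0.898 = 131.5 W
P_source = V I = 120 × 12.10 = 1452 W; P_load = 1321 W
η = P_load / P_source = 1321 / 1452 = 0.9095

90.9 %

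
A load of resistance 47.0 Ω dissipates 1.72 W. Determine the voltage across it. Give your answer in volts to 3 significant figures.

8.99 V

The two known quantities fix the third via V = √(P R).
V = √(1.72 × 47.0) = 8.991 V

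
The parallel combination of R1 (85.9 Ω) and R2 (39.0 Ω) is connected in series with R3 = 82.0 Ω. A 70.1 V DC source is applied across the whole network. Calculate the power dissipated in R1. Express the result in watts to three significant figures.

3.48 W

Combine R1 and R2 into their parallel equivalent first, reducing the network to two series resistors.
R_p = (85.9×39.0)/(85.9+39.0) = 26.82 Ω
R_total = R_p + 82.0 = 26.82 + 82.0 = 108.8 Ω
I = V / R_total = 70.1 / 108.8 = 0.6442 A
Voltage across the parallel pair: V_p = I × R_p = 0.6442 × 26.82 = 17.28 V
Use P = V²/R for R1 with V = V_p.
P_R1 = (17.28)² / 85.9 = 3.475 W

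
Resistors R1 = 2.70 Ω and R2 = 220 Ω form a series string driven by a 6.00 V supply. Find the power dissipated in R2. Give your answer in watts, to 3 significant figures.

0.160 W

The current is common to all series resistors; compute it, then apply P = I²R for the target.
R_total = 2.70 + 220 = 222.7 Ω
I = V / R_total = 6.00 / 222.7 = 0.02694 A
P_R2 = I² × R2 = (0.02694)² × 220 = 0.1597 W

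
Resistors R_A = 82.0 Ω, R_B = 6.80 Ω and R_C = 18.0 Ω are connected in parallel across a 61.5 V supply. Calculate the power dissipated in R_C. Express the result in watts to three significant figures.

The supply voltage appears across each parallel branch — just use P = V²/R_C.
P_R_C = V² / R_C = (61.5)² / 18.0 Ω = 210.1 W

210 W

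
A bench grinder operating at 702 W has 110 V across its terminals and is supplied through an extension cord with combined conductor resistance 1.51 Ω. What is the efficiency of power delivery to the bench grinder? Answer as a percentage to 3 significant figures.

I = P / V = 702 / 110 = 6.382 A through the extension cord.
P_line = I² R_line = (6.382)² × 1.51 = 61.50 W
P_source = P_load + P_line = 702.0 + 61.50 = 763.5 W
η = P_load / P_source = 702.0 / 763.5 = 0.9195

91.9 %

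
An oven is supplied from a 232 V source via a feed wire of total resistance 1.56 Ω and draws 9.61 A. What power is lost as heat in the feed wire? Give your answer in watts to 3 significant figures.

144 W

Only the current and the line resistance are needed for the I²R loss.
The feed wire carries the full 9.61 A.
P_line = I² R_line = (9.610)² × 1.56 = 144.1 W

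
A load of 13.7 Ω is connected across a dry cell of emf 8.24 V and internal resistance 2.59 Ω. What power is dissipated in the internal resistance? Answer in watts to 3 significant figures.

0.663 W

Internal loss is I²r, with I set by the total series resistance r+R.
I = ε / (r + R) = 8.24 / (2.59 + 13.7) = 0.5058 A
P_int = I² r = (0.5058)² × 2.59 = 0.6627 W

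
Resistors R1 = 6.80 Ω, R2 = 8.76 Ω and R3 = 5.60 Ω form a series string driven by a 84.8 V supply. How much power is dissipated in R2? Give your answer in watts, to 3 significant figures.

141 W

Series elements share the same current, so find I first, then use P = I²R.
R_total = 6.80 + 8.76 + 5.60 = 21.16 Ω
I = V / R_total = 84.8 / 21.16 = 4.008 A
P_R2 = I² × R2 = (4.008)² × 8.76 = 140.7 W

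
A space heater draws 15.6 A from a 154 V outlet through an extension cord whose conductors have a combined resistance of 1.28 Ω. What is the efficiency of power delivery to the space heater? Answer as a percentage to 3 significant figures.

The extension cord carries the full 15.6 A.
P_line = I² R_line = (15.60)² × 1.28 = 311.5 W
P_source = V I = 154 × 15.60 = 2402 W; P_load = 2091 W
η = P_load / P_source = 2091 / 2402 = 0.8703

87.0 %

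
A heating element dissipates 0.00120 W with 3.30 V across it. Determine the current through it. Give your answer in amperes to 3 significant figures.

From P = V I = I²R = V²/R, with the two given quantities we get I = P / V.
I = 0.00120 / 3.30 = 0.0003636 A

0.000364 A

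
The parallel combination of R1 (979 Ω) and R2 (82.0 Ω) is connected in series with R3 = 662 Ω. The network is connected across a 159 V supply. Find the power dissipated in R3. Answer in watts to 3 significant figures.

30.8 W

Reduce the parallel combination to a single R_p; the circuit then becomes R_p in series with the remaining resistor.
R_p = (979×82.0)/(979+82.0) = 75.66 Ω
R_total = R_p + 662 = 75.66 + 662 = 737.7 Ω
I = V / R_total = 159 / 737.7 = 0.2155 A
R3 carries the full series current, so P = I²R.
P_R3 = (0.2155)² × 662 = 30.76 W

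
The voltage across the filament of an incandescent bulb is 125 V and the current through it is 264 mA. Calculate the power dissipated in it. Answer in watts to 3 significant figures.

33.0 W

With V and I both given, power follows immediately from P = V I.
P = 125 V × 0.2640 A = 33.00 W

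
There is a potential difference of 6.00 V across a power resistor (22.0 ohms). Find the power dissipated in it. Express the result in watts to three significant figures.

1.64 W

Voltage and resistance are given, so P = V²/R is the one-step route.
P = (6.00 V)² / 22.0 Ω = 1.636 W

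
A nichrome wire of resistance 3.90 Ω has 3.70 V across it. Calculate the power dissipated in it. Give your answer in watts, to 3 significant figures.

3.51 W

With V across and R both known, P = V²/R gives the dissipation directly.
P = (3.70 V)² / 3.90 Ω = 3.510 W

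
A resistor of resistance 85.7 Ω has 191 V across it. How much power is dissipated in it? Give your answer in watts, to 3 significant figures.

426 W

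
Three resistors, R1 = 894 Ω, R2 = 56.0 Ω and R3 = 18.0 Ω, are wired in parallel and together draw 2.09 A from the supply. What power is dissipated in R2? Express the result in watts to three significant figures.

We need the common branch voltage; get it from I_total × R_eq, then P = V²/R for the branch.
1/R_eq = 1/894 + 1/56.0 + 1/18.0 ⇒ R_eq = 13.42 Ω
V = I_total × R_eq = 2.090 × 13.42 = 28.04 V
P_R2 = V² / R2 = (28.04)² / 56.0 = 14.04 W

14.0 W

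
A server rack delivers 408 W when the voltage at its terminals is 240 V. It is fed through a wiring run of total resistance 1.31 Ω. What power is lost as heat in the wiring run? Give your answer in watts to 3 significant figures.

The wiring run is a series resistance carrying the load current; its dissipation is I²R_line.
I = P / V = 408 / 240 = 1.700 A through the wiring run.
P_line = I² R_line = (1.700)² × 1.31 = 3.786 W

3.79 W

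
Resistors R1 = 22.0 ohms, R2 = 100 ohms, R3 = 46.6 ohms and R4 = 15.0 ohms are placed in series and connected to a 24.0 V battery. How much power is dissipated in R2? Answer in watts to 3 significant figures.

1.71 W

Every series element carries the same I. Get I from the total resistance, then P = I² × R2.
R_total = 22.0 + 100 + 46.6 + 15.0 = 183.6 Ω
I = V / R_total = 24.0 / 183.6 = 0.1307 A
P_R2 = I² × R2 = (0.1307)² × 100 = 1.709 W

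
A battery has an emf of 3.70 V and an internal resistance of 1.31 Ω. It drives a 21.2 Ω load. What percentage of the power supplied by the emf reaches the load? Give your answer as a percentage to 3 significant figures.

94.2 %

Both r and R carry the same current, so the power split is just the resistance split: η = R/(R+r).
η = R / (R + r) = 21.2 / (21.2 + 1.31) = 0.9418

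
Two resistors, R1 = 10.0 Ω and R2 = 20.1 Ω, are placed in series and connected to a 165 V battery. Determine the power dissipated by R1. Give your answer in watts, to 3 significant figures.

300 W

The current is common to all series resistors; compute it, then apply P = I²R for the target.
R_total = 10.0 + 20.1 = 30.10 Ω
I = V / R_total = 165 / 30.10 = 5.482 A
P_R1 = I² × R1 = (5.482)² × 10.0 = 300.5 W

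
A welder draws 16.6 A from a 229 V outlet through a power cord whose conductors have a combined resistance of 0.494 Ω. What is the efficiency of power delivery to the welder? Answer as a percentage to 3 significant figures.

The power cord carries the full 16.6 A.
P_line = I² R_line = (16.60)² × 0.494 = 136.1 W
P_source = V I = 229 × 16.60 = 3801 W; P_load = 3665 W
η = P_load / P_source = 3665 / 3801 = 0.9642

96.4 %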